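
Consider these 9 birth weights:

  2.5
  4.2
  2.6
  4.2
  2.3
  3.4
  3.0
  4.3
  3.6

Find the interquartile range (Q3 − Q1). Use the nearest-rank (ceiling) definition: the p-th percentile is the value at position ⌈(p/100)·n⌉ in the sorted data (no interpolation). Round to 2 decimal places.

1.60

Sorted: 2.3, 2.5, 2.6, 3.0, 3.4, 3.6, 4.2, 4.2, 4.3.
n = 9.
P25: rank ⌈25/100·9⌉ = 3 → 2.6.
P75: rank ⌈75/100·9⌉ = 7 → 4.2.
Difference: 4.2 − 2.6 = 1.6.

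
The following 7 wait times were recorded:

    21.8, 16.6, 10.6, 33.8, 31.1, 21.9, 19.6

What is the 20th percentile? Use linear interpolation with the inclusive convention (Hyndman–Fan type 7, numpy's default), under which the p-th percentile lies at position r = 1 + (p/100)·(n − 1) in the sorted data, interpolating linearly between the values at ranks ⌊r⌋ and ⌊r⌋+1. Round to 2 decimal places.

17.20

Sorted: 10.6, 16.6, 19.6, 21.8, 21.9, 31.1, 33.8.
n = 7.
r = 1 + (20/100)·(7 − 1) = 1 + 1.2 = 2.2.
Rank 2 is 16.6 and rank 3 is 19.6.
Interpolate: 16.6 + 0.2·(19.6 − 16.6) = 16.6 + 0.2·3 = 17.2.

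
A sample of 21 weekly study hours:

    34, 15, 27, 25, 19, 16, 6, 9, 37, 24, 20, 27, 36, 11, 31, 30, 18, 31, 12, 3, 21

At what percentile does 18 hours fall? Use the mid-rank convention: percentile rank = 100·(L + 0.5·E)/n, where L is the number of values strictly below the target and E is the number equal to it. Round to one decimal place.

35.7

Sorted: 3, 6, 9, 11, 12, 15, 16, 18, 19, 20, 21, 24, 25, 27, 27, 30, 31, 31, 34, 36, 37.
Count below 18: L = 7; count equal: E = 1; n = 21.
Percentile rank = 100·(7 + 0.5·1)/21 = 100·7.5/21 = 35.71.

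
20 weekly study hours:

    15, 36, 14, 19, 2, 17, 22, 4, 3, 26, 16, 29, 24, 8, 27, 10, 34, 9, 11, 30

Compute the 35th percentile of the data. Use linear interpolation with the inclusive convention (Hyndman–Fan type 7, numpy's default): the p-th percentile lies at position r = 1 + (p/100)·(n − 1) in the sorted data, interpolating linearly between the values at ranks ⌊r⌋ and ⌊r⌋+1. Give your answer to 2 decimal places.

Sorted: 2, 3, 4, 8, 9, 10, 11, 14, 15, 16, 17, 19, 22, 24, 26, 27, 29, 30, 34, 36.
n = 20.
r = 1 + (35/100)·(20 − 1) = 1 + 6.65 = 7.65.
Rank 7 is 11 and rank 8 is 14.
Interpolate: 11 + 0.65·(14 − 11) = 11 + 0.65·3 = 12.95.

12.95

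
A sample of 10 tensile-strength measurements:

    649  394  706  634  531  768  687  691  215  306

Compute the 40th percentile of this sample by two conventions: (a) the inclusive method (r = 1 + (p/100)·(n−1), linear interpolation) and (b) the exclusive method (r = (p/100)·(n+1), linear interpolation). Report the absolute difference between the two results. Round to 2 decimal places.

Sorted: 215, 306, 394, 531, 634, 649, 687, 691, 706, 768.
n = 10.
(a) r = 4.6; between ranks 4 (531) and 5 (634): 592.8.
(b) r = 4.4; between ranks 4 (531) and 5 (634): 572.2.
|592.8 − 572.2| = 20.6.

20.60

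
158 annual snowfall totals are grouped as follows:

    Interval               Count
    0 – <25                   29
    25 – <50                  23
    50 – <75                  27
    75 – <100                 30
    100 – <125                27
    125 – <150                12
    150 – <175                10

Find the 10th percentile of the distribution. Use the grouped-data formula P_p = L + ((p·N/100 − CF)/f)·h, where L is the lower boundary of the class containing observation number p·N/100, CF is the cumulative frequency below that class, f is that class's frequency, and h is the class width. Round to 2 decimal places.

13.62

N = 158; target position k = 10/100 · 158 = 15.8.
Cumulative frequencies: 29, 52, 79, 109, 136, 148, 158.
Observation 15.8 falls in the class 0 – <25.
L = 0, CF = 0, f = 29, h = 25.
P10 = 0 + ((15.8 − 0)/29)·25 = 0 + 13.6207 = 13.6207.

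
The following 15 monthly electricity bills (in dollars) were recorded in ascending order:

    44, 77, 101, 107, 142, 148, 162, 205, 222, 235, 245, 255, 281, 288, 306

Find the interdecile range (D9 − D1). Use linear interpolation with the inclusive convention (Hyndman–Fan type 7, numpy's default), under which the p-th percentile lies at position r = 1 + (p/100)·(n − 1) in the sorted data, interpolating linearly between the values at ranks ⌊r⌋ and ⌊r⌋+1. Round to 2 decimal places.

n = 15.
P10: r = 2.4; ranks 2–3 are 77, 101; interpolating gives 86.6.
P90: r = 13.6; ranks 13–14 are 281, 288; interpolating gives 285.2.
Difference: 285.2 − 86.6 = 198.6.

198.60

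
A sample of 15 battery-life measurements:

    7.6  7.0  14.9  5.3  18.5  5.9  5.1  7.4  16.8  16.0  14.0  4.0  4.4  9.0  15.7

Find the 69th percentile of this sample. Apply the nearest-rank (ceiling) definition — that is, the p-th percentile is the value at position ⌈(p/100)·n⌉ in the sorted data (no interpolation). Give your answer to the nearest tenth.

14.9

Sorted: 4.0, 4.4, 5.1, 5.3, 5.9, 7.0, 7.4, 7.6, 9.0, 14.0, 14.9, 15.7, 16.0, 16.8, 18.5.
n = 15.
Position = ⌈69/100 · 15⌉ = ⌈10.35⌉ = 11.
The value at rank 11 is 14.9.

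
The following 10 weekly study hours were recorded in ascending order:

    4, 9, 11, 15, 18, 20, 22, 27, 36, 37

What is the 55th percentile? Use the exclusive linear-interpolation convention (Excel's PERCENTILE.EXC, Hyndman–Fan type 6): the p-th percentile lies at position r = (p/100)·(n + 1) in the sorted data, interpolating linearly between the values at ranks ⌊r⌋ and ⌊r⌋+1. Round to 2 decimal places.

n = 10.
r = (55/100)·(10 + 1) = 6.05.
Rank 6 is 20 and rank 7 is 22.
Interpolate: 20 + 0.05·(22 − 20) = 20 + 0.05·2 = 20.1.

20.10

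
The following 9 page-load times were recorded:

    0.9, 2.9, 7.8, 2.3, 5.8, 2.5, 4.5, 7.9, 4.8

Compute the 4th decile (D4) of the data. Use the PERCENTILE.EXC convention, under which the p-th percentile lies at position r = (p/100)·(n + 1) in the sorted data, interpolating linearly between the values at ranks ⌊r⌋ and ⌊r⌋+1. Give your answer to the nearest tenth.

Sorted: 0.9, 2.3, 2.5, 2.9, 4.5, 4.8, 5.8, 7.8, 7.9.
n = 9.
r = (40/100)·(9 + 1) = 4.
r is an integer, so P40 is the value at rank 4: 2.9.

2.9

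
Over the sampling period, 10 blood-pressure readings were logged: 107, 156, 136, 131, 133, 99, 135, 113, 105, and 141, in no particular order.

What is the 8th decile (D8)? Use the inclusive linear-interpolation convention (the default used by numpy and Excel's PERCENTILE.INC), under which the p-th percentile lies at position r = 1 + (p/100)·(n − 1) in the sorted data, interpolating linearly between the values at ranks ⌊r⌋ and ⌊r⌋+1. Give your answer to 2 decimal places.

137.00

Sorted: 99, 105, 107, 113, 131, 133, 135, 136, 141, 156.
n = 10.
r = 1 + (80/100)·(10 − 1) = 1 + 7.2 = 8.2.
Rank 8 is 136 and rank 9 is 141.
Interpolate: 136 + 0.2·(141 − 136) = 136 + 0.2·5 = 137.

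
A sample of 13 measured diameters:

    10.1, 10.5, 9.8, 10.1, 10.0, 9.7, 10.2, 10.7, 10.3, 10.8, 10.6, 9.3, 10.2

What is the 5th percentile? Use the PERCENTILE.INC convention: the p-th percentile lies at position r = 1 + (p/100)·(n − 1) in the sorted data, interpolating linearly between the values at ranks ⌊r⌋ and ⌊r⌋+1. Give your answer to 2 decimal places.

Sorted: 9.3, 9.7, 9.8, 10.0, 10.1, 10.1, 10.2, 10.2, 10.3, 10.5, 10.6, 10.7, 10.8.
n = 13.
r = 1 + (5/100)·(13 − 1) = 1 + 0.6 = 1.6.
Rank 1 is 9.3 and rank 2 is 9.7.
Interpolate: 9.3 + 0.6·(9.7 − 9.3) = 9.3 + 0.6·0.4 = 9.54.

9.54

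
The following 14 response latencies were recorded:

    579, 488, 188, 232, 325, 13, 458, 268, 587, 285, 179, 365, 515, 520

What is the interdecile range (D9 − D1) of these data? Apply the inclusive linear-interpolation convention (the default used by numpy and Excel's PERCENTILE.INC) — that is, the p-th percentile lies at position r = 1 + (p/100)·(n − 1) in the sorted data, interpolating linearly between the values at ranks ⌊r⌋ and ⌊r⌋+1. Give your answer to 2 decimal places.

Sorted: 13, 179, 188, 232, 268, 285, 325, 365, 458, 488, 515, 520, 579, 587.
n = 14.
P10: r = 2.3; ranks 2–3 are 179, 188; interpolating gives 181.7.
P90: r = 12.7; ranks 12–13 are 520, 579; interpolating gives 561.3.
Difference: 561.3 − 181.7 = 379.6.

379.60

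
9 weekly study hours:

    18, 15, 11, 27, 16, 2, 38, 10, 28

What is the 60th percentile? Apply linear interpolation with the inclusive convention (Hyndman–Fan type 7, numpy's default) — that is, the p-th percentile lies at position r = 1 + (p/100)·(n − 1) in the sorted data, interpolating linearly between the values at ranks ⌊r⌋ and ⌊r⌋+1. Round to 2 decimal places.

Sorted: 2, 10, 11, 15, 16, 18, 27, 28, 38.
n = 9.
r = 1 + (60/100)·(9 − 1) = 1 + 4.8 = 5.8.
Rank 5 is 16 and rank 6 is 18.
Interpolate: 16 + 0.8·(18 − 16) = 16 + 0.8·2 = 17.6.

17.60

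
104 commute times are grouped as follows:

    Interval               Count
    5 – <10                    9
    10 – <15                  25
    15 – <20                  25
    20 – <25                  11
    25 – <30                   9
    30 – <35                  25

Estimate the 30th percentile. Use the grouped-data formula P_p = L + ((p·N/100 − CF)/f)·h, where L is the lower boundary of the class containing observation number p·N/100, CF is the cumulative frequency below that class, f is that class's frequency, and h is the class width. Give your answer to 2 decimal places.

N = 104; target position k = 30/100 · 104 = 31.2.
Cumulative frequencies: 9, 34, 59, 70, 79, 104.
Observation 31.2 falls in the class 10 – <15.
L = 10, CF = 9, f = 25, h = 5.
P30 = 10 + ((31.2 − 9)/25)·5 = 10 + 4.44 = 14.44.

14.44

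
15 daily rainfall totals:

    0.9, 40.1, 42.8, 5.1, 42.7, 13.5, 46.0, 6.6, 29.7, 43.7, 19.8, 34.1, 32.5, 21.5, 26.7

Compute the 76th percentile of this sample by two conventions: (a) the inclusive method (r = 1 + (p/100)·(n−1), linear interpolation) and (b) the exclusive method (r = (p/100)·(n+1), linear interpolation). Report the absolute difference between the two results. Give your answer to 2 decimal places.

0.95

Sorted: 0.9, 5.1, 6.6, 13.5, 19.8, 21.5, 26.7, 29.7, 32.5, 34.1, 40.1, 42.7, 42.8, 43.7, 46.0.
n = 15.
(a) r = 11.64; between ranks 11 (40.1) and 12 (42.7): 41.764.
(b) r = 12.16; between ranks 12 (42.7) and 13 (42.8): 42.716.
|41.764 − 42.716| = 0.952.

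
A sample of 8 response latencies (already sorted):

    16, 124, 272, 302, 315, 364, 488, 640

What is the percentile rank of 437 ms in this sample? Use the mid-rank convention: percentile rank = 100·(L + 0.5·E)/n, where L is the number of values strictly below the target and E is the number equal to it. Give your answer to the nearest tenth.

Count below 437: L = 6; count equal: E = 0; n = 8.
Percentile rank = 100·(6 + 0.5·0)/8 = 100·6/8 = 75.

75.0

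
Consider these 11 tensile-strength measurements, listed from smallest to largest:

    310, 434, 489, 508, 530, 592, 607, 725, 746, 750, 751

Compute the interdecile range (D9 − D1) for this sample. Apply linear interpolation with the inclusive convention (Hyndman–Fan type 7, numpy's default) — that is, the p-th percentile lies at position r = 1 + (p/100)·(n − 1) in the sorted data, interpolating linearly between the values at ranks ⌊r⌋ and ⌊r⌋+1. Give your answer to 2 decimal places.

n = 11.
P10: r = 2 (integer) → 434.
P90: r = 10 (integer) → 750.
Difference: 750 − 434 = 316.

316.00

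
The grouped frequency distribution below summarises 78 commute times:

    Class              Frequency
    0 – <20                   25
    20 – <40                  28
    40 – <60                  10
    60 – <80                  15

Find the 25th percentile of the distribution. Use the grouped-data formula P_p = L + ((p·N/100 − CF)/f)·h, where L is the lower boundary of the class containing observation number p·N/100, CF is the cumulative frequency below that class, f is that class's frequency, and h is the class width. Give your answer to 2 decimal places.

15.60

N = 78; target position k = 25/100 · 78 = 19.5.
Cumulative frequencies: 25, 53, 63, 78.
Observation 19.5 falls in the class 0 – <20.
L = 0, CF = 0, f = 25, h = 20.
P25 = 0 + ((19.5 − 0)/25)·20 = 0 + 15.6 = 15.6.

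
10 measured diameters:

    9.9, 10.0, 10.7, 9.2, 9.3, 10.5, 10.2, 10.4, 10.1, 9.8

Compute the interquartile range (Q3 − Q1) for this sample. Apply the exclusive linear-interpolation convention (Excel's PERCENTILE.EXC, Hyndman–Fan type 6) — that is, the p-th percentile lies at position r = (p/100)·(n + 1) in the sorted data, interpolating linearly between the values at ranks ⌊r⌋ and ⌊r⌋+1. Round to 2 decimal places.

0.75

Sorted: 9.2, 9.3, 9.8, 9.9, 10.0, 10.1, 10.2, 10.4, 10.5, 10.7.
n = 10.
P25: r = 2.75; ranks 2–3 are 9.3, 9.8; interpolating gives 9.675.
P75: r = 8.25; ranks 8–9 are 10.4, 10.5; interpolating gives 10.425.
Difference: 10.425 − 9.675 = 0.75.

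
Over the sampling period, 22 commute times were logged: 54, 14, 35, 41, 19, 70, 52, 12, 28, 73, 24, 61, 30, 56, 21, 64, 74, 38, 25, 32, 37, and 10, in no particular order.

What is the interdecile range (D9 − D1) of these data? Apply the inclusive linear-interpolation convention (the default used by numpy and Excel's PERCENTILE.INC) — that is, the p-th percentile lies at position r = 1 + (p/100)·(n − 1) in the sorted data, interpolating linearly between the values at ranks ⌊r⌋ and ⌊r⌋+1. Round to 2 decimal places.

Sorted: 10, 12, 14, 19, 21, 24, 25, 28, 30, 32, 35, 37, 38, 41, 52, 54, 56, 61, 64, 70, 73, 74.
n = 22.
P10: r = 3.1; ranks 3–4 are 14, 19; interpolating gives 14.5.
P90: r = 19.9; ranks 19–20 are 64, 70; interpolating gives 69.4.
Difference: 69.4 − 14.5 = 54.9.

54.90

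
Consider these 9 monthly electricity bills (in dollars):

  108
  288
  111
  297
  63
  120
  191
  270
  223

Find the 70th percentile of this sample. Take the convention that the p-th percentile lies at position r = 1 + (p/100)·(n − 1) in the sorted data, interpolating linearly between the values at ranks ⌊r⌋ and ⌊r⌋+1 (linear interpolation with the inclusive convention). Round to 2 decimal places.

Sorted: 63, 108, 111, 120, 191, 223, 270, 288, 297.
n = 9.
r = 1 + (70/100)·(9 − 1) = 1 + 5.6 = 6.6.
Rank 6 is 223 and rank 7 is 270.
Interpolate: 223 + 0.6·(270 − 223) = 223 + 0.6·47 = 251.2.

251.20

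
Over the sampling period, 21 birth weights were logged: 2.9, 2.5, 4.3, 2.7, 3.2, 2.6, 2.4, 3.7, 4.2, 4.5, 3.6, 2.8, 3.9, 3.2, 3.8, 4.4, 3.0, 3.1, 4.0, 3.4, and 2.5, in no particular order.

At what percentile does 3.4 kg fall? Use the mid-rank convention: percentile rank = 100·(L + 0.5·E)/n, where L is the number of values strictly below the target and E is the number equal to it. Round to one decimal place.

Sorted: 2.4, 2.5, 2.5, 2.6, 2.7, 2.8, 2.9, 3.0, 3.1, 3.2, 3.2, 3.4, 3.6, 3.7, 3.8, 3.9, 4.0, 4.2, 4.3, 4.4, 4.5.
Count below 3.4: L = 11; count equal: E = 1; n = 21.
Percentile rank = 100·(11 + 0.5·1)/21 = 100·11.5/21 = 54.76.

54.8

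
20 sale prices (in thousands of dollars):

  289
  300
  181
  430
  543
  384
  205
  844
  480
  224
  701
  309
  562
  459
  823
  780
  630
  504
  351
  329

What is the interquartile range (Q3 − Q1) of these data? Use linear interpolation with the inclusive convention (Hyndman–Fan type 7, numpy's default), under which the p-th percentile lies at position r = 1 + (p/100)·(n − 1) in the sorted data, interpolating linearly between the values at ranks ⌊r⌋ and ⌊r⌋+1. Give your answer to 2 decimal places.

Sorted: 181, 205, 224, 289, 300, 309, 329, 351, 384, 430, 459, 480, 504, 543, 562, 630, 701, 780, 823, 844.
n = 20.
P25: r = 5.75; ranks 5–6 are 300, 309; interpolating gives 306.75.
P75: r = 15.25; ranks 15–16 are 562, 630; interpolating gives 579.
Difference: 579 − 306.75 = 272.25.

272.25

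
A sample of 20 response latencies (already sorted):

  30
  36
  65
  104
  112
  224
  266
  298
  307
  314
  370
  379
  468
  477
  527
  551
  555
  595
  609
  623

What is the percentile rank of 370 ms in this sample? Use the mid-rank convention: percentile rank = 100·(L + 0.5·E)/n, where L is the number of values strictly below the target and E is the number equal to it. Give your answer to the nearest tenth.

Count below 370: L = 10; count equal: E = 1; n = 20.
Percentile rank = 100·(10 + 0.5·1)/20 = 100·10.5/20 = 52.5.

52.5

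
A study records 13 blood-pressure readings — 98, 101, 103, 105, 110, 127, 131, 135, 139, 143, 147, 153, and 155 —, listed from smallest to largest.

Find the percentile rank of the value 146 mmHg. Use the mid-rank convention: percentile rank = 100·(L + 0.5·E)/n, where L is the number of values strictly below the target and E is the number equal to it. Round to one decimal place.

76.9

Count below 146: L = 10; count equal: E = 0; n = 13.
Percentile rank = 100·(10 + 0.5·0)/13 = 100·10/13 = 76.92.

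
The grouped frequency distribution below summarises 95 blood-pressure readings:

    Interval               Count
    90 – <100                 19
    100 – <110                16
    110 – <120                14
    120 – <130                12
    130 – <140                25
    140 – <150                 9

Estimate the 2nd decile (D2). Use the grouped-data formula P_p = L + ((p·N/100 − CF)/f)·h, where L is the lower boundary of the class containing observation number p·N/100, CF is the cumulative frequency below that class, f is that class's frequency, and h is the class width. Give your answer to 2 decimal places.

N = 95; target position k = 20/100 · 95 = 19.
Cumulative frequencies: 19, 35, 49, 61, 86, 95.
Observation 19 falls in the class 90 – <100.
L = 90, CF = 0, f = 19, h = 10.
P20 = 90 + ((19 − 0)/19)·10 = 90 + 10 = 100.

100.00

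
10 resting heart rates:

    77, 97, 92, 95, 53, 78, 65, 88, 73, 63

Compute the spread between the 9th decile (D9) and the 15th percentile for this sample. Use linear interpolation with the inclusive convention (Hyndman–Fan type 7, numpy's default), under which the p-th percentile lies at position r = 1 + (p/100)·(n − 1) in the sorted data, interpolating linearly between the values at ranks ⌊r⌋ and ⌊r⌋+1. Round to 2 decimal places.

31.50

Sorted: 53, 63, 65, 73, 77, 78, 88, 92, 95, 97.
n = 10.
P15: r = 2.35; ranks 2–3 are 63, 65; interpolating gives 63.7.
P90: r = 9.1; ranks 9–10 are 95, 97; interpolating gives 95.2.
Difference: 95.2 − 63.7 = 31.5.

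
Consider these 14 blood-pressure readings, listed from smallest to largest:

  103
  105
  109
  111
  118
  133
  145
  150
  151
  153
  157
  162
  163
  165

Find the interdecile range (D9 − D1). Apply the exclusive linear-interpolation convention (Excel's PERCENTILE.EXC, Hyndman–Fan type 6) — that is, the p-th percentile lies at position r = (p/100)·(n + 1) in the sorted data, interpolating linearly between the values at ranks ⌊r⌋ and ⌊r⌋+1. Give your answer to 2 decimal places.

60.00

n = 14.
P10: r = 1.5; ranks 1–2 are 103, 105; interpolating gives 104.
P90: r = 13.5; ranks 13–14 are 163, 165; interpolating gives 164.
Difference: 164 − 104 = 60.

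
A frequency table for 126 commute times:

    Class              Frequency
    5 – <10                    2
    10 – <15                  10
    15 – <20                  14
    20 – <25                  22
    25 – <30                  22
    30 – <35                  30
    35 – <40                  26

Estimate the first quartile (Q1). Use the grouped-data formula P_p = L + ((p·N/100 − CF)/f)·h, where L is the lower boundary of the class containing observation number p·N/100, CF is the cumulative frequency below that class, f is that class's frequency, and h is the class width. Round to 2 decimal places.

21.25

N = 126; target position k = 25/100 · 126 = 31.5.
Cumulative frequencies: 2, 12, 26, 48, 70, 100, 126.
Observation 31.5 falls in the class 20 – <25.
L = 20, CF = 26, f = 22, h = 5.
P25 = 20 + ((31.5 − 26)/22)·5 = 20 + 1.25 = 21.25.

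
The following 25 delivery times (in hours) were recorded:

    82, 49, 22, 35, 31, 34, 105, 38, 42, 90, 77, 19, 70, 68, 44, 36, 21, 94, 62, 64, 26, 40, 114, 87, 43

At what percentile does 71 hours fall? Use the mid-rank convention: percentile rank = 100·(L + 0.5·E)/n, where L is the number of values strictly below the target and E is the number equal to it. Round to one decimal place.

Sorted: 19, 21, 22, 26, 31, 34, 35, 36, 38, 40, 42, 43, 44, 49, 62, 64, 68, 70, 77, 82, 87, 90, 94, 105, 114.
Count below 71: L = 18; count equal: E = 0; n = 25.
Percentile rank = 100·(18 + 0.5·0)/25 = 100·18/25 = 72.

72.0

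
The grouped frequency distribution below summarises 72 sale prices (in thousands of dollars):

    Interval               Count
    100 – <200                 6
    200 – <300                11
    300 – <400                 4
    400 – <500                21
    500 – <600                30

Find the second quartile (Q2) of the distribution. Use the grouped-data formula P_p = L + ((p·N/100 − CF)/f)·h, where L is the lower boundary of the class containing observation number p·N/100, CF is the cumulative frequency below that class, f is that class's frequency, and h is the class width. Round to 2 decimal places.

471.43

N = 72; target position k = 50/100 · 72 = 36.
Cumulative frequencies: 6, 17, 21, 42, 72.
Observation 36 falls in the class 400 – <500.
L = 400, CF = 21, f = 21, h = 100.
P50 = 400 + ((36 − 21)/21)·100 = 400 + 71.4286 = 471.429.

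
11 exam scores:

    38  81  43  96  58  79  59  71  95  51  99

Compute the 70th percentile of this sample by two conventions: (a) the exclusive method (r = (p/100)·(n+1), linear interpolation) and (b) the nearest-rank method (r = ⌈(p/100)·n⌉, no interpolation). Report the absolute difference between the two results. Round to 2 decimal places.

5.60

Sorted: 38, 43, 51, 58, 59, 71, 79, 81, 95, 96, 99.
n = 11.
(a) r = 8.4; between ranks 8 (81) and 9 (95): 86.6.
(b) the nearest-rank method: rank 8 → 81.
|86.6 − 81| = 5.6.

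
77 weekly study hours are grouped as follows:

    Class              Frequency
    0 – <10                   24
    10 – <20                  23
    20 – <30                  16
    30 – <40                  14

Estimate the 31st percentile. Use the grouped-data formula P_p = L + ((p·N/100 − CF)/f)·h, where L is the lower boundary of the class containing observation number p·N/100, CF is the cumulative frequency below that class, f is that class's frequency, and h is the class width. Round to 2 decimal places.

9.95

N = 77; target position k = 31/100 · 77 = 23.87.
Cumulative frequencies: 24, 47, 63, 77.
Observation 23.87 falls in the class 0 – <10.
L = 0, CF = 0, f = 24, h = 10.
P31 = 0 + ((23.87 − 0)/24)·10 = 0 + 9.94583 = 9.94583.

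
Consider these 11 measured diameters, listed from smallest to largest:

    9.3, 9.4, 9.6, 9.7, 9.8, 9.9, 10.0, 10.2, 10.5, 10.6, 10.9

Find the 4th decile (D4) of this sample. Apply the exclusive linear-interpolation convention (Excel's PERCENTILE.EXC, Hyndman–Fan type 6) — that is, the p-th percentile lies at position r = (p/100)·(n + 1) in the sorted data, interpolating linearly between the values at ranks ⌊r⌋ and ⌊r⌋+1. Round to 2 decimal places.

n = 11.
r = (40/100)·(11 + 1) = 4.8.
Rank 4 is 9.7 and rank 5 is 9.8.
Interpolate: 9.7 + 0.8·(9.8 − 9.7) = 9.7 + 0.8·0.1 = 9.78.

9.78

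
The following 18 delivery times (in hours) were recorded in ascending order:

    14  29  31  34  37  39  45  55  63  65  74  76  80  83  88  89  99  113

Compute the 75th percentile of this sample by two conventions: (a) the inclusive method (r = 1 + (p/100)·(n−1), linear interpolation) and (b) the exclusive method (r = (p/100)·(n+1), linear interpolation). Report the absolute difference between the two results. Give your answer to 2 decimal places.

n = 18.
(a) r = 13.75; between ranks 13 (80) and 14 (83): 82.25.
(b) r = 14.25; between ranks 14 (83) and 15 (88): 84.25.
|82.25 − 84.25| = 2.

2.00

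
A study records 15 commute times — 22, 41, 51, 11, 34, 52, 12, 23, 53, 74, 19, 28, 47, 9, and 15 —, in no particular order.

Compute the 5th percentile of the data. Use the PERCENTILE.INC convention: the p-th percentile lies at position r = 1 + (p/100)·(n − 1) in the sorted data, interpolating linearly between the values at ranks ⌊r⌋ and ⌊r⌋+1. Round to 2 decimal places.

10.40

Sorted: 9, 11, 12, 15, 19, 22, 23, 28, 34, 41, 47, 51, 52, 53, 74.
n = 15.
r = 1 + (5/100)·(15 − 1) = 1 + 0.7 = 1.7.
Rank 1 is 9 and rank 2 is 11.
Interpolate: 9 + 0.7·(11 − 9) = 9 + 0.7·2 = 10.4.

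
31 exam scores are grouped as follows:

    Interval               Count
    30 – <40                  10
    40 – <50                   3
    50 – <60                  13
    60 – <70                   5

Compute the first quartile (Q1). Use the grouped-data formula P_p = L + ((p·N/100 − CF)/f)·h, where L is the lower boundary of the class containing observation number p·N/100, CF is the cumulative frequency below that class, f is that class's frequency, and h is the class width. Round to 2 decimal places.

37.75

N = 31; target position k = 25/100 · 31 = 7.75.
Cumulative frequencies: 10, 13, 26, 31.
Observation 7.75 falls in the class 30 – <40.
L = 30, CF = 0, f = 10, h = 10.
P25 = 30 + ((7.75 − 0)/10)·10 = 30 + 7.75 = 37.75.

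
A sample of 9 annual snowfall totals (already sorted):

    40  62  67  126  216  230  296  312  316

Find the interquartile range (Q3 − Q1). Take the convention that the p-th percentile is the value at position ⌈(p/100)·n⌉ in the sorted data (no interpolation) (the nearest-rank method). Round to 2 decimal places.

n = 9.
P25: rank ⌈25/100·9⌉ = 3 → 67.
P75: rank ⌈75/100·9⌉ = 7 → 296.
Difference: 296 − 67 = 229.

229.00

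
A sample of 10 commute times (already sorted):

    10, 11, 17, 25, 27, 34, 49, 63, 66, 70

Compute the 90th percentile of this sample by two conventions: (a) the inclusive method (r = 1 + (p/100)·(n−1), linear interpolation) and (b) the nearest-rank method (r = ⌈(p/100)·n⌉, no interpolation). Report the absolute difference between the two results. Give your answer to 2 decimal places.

n = 10.
(a) r = 9.1; between ranks 9 (66) and 10 (70): 66.4.
(b) the nearest-rank method: rank 9 → 66.
|66.4 − 66| = 0.4.

0.40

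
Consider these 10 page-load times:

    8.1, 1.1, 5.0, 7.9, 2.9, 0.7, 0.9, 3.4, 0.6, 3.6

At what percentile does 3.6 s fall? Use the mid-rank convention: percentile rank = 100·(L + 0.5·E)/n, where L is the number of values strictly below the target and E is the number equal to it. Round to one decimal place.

65.0

Sorted: 0.6, 0.7, 0.9, 1.1, 2.9, 3.4, 3.6, 5.0, 7.9, 8.1.
Count below 3.6: L = 6; count equal: E = 1; n = 10.
Percentile rank = 100·(6 + 0.5·1)/10 = 100·6.5/10 = 65.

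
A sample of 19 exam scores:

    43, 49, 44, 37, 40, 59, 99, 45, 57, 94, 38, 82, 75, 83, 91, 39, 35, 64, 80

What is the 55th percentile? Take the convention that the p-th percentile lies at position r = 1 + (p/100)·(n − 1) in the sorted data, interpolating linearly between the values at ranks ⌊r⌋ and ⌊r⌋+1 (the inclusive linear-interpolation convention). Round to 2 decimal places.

Sorted: 35, 37, 38, 39, 40, 43, 44, 45, 49, 57, 59, 64, 75, 80, 82, 83, 91, 94, 99.
n = 19.
r = 1 + (55/100)·(19 − 1) = 1 + 9.9 = 10.9.
Rank 10 is 57 and rank 11 is 59.
Interpolate: 57 + 0.9·(59 − 57) = 57 + 0.9·2 = 58.8.

58.80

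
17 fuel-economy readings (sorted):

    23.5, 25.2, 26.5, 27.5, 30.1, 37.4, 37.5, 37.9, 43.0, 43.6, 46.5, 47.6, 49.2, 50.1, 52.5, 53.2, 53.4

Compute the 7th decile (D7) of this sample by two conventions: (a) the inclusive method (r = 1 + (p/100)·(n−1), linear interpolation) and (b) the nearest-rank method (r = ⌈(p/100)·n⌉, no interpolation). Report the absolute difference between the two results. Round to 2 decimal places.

n = 17.
(a) r = 12.2; between ranks 12 (47.6) and 13 (49.2): 47.92.
(b) the nearest-rank method: rank 12 → 47.6.
|47.92 − 47.6| = 0.32.

0.32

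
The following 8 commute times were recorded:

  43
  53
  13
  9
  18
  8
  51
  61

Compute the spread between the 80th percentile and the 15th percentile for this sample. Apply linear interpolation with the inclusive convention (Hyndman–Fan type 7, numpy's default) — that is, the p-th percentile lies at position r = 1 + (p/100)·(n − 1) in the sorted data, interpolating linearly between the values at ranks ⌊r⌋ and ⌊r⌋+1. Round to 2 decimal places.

Sorted: 8, 9, 13, 18, 43, 51, 53, 61.
n = 8.
P15: r = 2.05; ranks 2–3 are 9, 13; interpolating gives 9.2.
P80: r = 6.6; ranks 6–7 are 51, 53; interpolating gives 52.2.
Difference: 52.2 − 9.2 = 43.

43.00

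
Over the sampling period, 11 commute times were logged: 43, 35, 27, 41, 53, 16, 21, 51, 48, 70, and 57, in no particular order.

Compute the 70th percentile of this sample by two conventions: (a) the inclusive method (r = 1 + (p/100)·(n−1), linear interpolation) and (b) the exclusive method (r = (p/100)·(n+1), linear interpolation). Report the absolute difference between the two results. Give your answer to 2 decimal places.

0.80

Sorted: 16, 21, 27, 35, 41, 43, 48, 51, 53, 57, 70.
n = 11.
(a) r = 8 → value at rank 8 = 51.
(b) r = 8.4; between ranks 8 (51) and 9 (53): 51.8.
|51 − 51.8| = 0.8.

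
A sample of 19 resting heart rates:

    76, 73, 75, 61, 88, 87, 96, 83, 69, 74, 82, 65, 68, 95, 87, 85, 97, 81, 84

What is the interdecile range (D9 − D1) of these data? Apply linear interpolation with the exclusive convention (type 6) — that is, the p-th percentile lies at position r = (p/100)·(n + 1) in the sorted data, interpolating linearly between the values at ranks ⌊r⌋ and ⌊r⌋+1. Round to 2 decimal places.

Sorted: 61, 65, 68, 69, 73, 74, 75, 76, 81, 82, 83, 84, 85, 87, 87, 88, 95, 96, 97.
n = 19.
P10: r = 2 (integer) → 65.
P90: r = 18 (integer) → 96.
Difference: 96 − 65 = 31.

31.00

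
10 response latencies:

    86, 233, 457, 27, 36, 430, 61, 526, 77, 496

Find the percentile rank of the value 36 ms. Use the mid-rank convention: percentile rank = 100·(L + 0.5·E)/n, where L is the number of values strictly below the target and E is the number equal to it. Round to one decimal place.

15.0

Sorted: 27, 36, 61, 77, 86, 233, 430, 457, 496, 526.
Count below 36: L = 1; count equal: E = 1; n = 10.
Percentile rank = 100·(1 + 0.5·1)/10 = 100·1.5/10 = 15.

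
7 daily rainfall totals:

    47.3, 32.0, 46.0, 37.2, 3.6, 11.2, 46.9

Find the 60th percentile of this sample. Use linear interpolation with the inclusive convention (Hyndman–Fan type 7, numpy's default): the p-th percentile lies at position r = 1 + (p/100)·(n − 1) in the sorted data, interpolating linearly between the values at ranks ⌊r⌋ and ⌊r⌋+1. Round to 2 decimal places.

Sorted: 3.6, 11.2, 32.0, 37.2, 46.0, 46.9, 47.3.
n = 7.
r = 1 + (60/100)·(7 − 1) = 1 + 3.6 = 4.6.
Rank 4 is 37.2 and rank 5 is 46.0.
Interpolate: 37.2 + 0.6·(46.0 − 37.2) = 37.2 + 0.6·8.8 = 42.48.

42.48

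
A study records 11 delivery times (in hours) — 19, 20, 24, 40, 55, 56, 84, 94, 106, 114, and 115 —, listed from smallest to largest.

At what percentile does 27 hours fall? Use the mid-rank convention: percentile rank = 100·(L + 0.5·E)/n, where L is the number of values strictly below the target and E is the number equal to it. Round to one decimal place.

27.3

Count below 27: L = 3; count equal: E = 0; n = 11.
Percentile rank = 100·(3 + 0.5·0)/11 = 100·3/11 = 27.27.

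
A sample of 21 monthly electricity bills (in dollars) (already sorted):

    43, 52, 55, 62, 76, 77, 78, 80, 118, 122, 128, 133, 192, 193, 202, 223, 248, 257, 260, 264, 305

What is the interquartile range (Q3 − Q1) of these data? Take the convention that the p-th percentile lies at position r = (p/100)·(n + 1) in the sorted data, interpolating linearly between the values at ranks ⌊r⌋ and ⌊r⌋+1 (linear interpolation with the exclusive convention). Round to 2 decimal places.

159.00

n = 21.
P25: r = 5.5; ranks 5–6 are 76, 77; interpolating gives 76.5.
P75: r = 16.5; ranks 16–17 are 223, 248; interpolating gives 235.5.
Difference: 235.5 − 76.5 = 159.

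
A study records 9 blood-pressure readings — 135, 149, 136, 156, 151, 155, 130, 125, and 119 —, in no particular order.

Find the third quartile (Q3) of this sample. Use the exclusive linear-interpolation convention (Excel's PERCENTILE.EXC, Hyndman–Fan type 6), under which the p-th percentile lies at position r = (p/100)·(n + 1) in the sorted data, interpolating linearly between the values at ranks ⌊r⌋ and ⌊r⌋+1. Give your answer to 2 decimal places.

Sorted: 119, 125, 130, 135, 136, 149, 151, 155, 156.
n = 9.
r = (75/100)·(9 + 1) = 7.5.
Rank 7 is 151 and rank 8 is 155.
Interpolate: 151 + 0.5·(155 − 151) = 151 + 0.5·4 = 153.

153.00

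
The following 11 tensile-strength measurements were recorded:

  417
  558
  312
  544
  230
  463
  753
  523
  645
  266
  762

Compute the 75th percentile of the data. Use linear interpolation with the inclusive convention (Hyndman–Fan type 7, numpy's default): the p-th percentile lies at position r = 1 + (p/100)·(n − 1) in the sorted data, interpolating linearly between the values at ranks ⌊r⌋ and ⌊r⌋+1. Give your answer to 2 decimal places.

Sorted: 230, 266, 312, 417, 463, 523, 544, 558, 645, 753, 762.
n = 11.
r = 1 + (75/100)·(11 − 1) = 1 + 7.5 = 8.5.
Rank 8 is 558 and rank 9 is 645.
Interpolate: 558 + 0.5·(645 − 558) = 558 + 0.5·87 = 601.5.

601.50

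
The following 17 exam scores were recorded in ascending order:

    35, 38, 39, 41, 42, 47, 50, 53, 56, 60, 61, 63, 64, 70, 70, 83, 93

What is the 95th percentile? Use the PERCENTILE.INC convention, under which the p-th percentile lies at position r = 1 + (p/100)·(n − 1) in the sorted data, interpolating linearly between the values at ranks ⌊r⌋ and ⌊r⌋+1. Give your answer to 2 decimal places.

85.00

n = 17.
r = 1 + (95/100)·(17 − 1) = 1 + 15.2 = 16.2.
Rank 16 is 83 and rank 17 is 93.
Interpolate: 83 + 0.2·(93 − 83) = 83 + 0.2·10 = 85.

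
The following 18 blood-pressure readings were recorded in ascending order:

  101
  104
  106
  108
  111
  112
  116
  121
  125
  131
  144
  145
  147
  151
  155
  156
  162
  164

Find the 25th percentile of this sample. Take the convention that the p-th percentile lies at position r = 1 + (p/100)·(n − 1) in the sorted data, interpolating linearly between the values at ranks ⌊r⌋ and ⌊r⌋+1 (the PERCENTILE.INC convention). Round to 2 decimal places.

n = 18.
r = 1 + (25/100)·(18 − 1) = 1 + 4.25 = 5.25.
Rank 5 is 111 and rank 6 is 112.
Interpolate: 111 + 0.25·(112 − 111) = 111 + 0.25·1 = 111.25.

111.25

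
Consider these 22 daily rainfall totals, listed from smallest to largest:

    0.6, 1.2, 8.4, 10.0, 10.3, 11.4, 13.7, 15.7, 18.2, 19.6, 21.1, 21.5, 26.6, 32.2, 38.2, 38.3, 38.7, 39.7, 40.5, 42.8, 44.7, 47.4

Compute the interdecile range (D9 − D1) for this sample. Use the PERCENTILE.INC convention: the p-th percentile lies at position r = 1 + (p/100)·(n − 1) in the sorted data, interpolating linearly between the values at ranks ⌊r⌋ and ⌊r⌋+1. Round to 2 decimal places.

n = 22.
P10: r = 3.1; ranks 3–4 are 8.4, 10.0; interpolating gives 8.56.
P90: r = 19.9; ranks 19–20 are 40.5, 42.8; interpolating gives 42.57.
Difference: 42.57 − 8.56 = 34.01.

34.01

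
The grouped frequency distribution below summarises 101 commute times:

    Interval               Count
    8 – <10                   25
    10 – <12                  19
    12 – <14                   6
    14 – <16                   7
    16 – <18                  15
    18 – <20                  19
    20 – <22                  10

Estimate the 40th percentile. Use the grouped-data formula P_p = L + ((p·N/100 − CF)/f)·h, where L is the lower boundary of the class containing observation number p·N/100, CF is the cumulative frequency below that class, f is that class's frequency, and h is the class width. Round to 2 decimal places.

N = 101; target position k = 40/100 · 101 = 40.4.
Cumulative frequencies: 25, 44, 50, 57, 72, 91, 101.
Observation 40.4 falls in the class 10 – <12.
L = 10, CF = 25, f = 19, h = 2.
P40 = 10 + ((40.4 − 25)/19)·2 = 10 + 1.62105 = 11.6211.

11.62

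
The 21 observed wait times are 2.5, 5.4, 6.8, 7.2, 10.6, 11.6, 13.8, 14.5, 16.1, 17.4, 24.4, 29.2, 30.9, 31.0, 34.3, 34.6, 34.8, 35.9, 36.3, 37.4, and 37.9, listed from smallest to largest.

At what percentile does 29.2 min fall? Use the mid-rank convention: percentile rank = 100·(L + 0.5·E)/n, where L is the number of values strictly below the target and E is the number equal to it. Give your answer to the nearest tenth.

54.8

Count below 29.2: L = 11; count equal: E = 1; n = 21.
Percentile rank = 100·(11 + 0.5·1)/21 = 100·11.5/21 = 54.76.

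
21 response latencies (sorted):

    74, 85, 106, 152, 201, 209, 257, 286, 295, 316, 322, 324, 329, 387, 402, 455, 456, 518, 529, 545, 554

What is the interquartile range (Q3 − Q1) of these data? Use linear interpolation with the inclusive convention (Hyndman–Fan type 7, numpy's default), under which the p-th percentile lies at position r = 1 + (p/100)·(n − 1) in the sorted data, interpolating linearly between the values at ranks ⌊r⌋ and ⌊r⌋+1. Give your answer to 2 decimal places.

246.00

n = 21.
P25: r = 6 (integer) → 209.
P75: r = 16 (integer) → 455.
Difference: 455 − 209 = 246.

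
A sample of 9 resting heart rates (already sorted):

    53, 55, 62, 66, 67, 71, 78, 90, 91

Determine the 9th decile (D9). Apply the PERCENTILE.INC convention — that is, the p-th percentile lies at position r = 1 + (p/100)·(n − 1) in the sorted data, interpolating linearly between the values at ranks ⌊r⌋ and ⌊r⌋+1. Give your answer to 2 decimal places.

90.20

n = 9.
r = 1 + (90/100)·(9 − 1) = 1 + 7.2 = 8.2.
Rank 8 is 90 and rank 9 is 91.
Interpolate: 90 + 0.2·(91 − 90) = 90 + 0.2·1 = 90.2.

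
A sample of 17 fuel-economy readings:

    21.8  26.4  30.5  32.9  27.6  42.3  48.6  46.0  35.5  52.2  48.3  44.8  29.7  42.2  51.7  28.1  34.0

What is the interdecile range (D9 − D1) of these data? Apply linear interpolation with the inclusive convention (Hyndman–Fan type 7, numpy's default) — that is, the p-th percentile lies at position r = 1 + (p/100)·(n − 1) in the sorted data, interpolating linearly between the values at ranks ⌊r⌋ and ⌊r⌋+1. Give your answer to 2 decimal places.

22.72

Sorted: 21.8, 26.4, 27.6, 28.1, 29.7, 30.5, 32.9, 34.0, 35.5, 42.2, 42.3, 44.8, 46.0, 48.3, 48.6, 51.7, 52.2.
n = 17.
P10: r = 2.6; ranks 2–3 are 26.4, 27.6; interpolating gives 27.12.
P90: r = 15.4; ranks 15–16 are 48.6, 51.7; interpolating gives 49.84.
Difference: 49.84 − 27.12 = 22.72.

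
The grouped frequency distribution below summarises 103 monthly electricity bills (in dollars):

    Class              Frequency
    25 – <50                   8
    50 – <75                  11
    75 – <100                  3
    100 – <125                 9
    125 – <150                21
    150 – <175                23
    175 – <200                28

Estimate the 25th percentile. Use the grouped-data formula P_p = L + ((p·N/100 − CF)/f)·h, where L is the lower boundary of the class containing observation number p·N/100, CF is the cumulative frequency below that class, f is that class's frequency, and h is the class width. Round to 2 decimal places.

110.42

N = 103; target position k = 25/100 · 103 = 25.75.
Cumulative frequencies: 8, 19, 22, 31, 52, 75, 103.
Observation 25.75 falls in the class 100 – <125.
L = 100, CF = 22, f = 9, h = 25.
P25 = 100 + ((25.75 − 22)/9)·25 = 100 + 10.4167 = 110.417.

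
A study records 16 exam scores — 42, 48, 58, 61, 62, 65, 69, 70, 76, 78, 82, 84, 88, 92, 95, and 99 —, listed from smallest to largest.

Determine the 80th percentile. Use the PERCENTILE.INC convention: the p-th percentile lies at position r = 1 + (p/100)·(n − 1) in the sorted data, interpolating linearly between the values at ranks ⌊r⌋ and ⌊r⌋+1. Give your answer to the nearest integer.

n = 16.
r = 1 + (80/100)·(16 − 1) = 1 + 12 = 13.
r is an integer, so P80 is the value at rank 13: 88.

88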